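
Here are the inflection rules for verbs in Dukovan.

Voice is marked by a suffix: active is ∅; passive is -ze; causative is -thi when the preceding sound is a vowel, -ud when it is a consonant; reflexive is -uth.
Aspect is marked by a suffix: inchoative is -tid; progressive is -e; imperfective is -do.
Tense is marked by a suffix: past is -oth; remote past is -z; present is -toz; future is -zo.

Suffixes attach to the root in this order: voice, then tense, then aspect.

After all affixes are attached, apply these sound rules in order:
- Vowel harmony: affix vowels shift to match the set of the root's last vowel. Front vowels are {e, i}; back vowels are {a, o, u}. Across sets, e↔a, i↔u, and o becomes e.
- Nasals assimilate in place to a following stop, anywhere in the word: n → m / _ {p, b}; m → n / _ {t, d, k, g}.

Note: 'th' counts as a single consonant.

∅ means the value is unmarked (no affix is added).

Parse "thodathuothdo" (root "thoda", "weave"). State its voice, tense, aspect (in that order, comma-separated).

causative, past, imperfective

Segment: thoda-thi-oth-do.
voice: -thi/ud → causative.
tense: -oth → past.
aspect: -do → imperfective.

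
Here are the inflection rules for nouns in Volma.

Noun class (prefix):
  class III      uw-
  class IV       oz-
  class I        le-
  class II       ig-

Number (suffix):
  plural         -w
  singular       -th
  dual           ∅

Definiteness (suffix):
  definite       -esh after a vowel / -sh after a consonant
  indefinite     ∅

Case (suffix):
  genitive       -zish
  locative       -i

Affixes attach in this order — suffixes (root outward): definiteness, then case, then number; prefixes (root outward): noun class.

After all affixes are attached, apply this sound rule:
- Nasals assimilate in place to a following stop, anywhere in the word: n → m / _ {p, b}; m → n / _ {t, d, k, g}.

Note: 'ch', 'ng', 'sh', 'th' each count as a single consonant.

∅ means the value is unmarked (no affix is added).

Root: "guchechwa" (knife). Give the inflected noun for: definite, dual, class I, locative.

leguchechwaeshi

Attach definiteness definite -esh (after vowel 'a') → guchechwaesh.
Attach case locative -i → guchechwaeshi.
number = dual: zero marking, form stays guchechwaeshi.
Attach noun class class I le- → leguchechwaeshi.
Nasal assimilation: no change.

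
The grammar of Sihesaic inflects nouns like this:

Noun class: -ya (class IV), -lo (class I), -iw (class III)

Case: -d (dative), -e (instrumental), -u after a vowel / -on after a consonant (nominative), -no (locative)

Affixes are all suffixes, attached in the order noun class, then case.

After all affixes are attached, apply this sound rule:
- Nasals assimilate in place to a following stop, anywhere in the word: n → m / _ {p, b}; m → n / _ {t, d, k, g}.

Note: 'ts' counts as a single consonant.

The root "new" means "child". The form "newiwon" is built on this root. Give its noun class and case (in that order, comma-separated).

class III, nominative

Segment: new-iw-on.
noun class: -iw → class III.
case: -u/on → nominative.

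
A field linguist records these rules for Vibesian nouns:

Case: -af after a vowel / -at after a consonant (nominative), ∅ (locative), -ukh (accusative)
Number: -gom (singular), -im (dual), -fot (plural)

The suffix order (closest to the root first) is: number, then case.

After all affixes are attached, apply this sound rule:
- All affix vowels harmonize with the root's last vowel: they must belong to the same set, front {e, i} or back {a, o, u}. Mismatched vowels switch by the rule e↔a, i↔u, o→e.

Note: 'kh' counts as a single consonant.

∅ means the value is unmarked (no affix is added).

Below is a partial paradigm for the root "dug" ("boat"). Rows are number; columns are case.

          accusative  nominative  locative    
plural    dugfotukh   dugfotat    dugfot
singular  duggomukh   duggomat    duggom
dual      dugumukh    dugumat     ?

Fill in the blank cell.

dugum

Attach number dual -im → dugim.
case = locative: zero marking, form stays dugim.
Apply vowel harmony: dugim → dugum.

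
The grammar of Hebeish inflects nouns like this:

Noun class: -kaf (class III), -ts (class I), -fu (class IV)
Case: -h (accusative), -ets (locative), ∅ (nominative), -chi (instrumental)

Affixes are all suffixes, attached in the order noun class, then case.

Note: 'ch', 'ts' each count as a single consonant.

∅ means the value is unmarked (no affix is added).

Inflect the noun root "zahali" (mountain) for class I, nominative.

zahalits

Attach noun class class I -ts → zahalits.
case = nominative: zero marking, form stays zahalits.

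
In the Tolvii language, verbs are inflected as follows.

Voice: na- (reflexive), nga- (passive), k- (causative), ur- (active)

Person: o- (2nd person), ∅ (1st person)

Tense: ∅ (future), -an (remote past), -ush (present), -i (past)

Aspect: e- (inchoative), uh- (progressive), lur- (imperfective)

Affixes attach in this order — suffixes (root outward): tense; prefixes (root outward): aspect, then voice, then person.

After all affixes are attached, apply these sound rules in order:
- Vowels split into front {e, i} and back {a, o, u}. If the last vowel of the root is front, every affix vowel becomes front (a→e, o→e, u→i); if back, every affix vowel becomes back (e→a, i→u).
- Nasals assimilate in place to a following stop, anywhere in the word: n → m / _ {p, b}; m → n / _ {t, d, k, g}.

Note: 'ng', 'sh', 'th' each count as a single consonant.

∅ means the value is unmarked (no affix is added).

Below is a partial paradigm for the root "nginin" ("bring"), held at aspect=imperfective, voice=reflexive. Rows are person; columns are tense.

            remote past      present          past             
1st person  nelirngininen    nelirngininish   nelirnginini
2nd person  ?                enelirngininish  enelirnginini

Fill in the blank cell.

enelirngininen

Attach aspect imperfective lur- → lurnginin.
Attach voice reflexive na- → nalurnginin.
Attach tense remote past -an → nalurngininan.
Attach person 2nd person o- → onalurngininan.
Apply vowel harmony: onalurngininan → enelirngininen.
Nasal assimilation: no change.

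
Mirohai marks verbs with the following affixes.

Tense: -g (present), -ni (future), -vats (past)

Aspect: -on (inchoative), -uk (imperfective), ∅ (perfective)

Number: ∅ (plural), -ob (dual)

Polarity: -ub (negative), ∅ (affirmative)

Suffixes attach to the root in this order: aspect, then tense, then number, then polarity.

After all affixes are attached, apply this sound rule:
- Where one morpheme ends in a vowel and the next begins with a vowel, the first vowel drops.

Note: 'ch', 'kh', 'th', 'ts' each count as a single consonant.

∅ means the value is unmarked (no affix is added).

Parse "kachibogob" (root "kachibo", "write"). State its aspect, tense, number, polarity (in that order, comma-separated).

perfective, present, dual, affirmative

Segment: kachibo-g-ob.
aspect: ∅ → perfective.
tense: -g → present.
number: -ob → dual.
polarity: ∅ → affirmative.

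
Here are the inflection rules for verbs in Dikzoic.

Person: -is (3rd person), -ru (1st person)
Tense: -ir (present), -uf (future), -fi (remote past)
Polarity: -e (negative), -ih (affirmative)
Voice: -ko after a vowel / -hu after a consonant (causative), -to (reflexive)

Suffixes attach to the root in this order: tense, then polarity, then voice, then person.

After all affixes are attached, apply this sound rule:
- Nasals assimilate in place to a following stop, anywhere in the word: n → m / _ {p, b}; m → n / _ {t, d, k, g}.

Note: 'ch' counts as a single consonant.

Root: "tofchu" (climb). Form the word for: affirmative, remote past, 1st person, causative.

Attach tense remote past -fi → tofchufi.
Attach polarity affirmative -ih → tofchufiih.
Attach voice causative -hu (after consonant 'h') → tofchufiihhu.
Attach person 1st person -ru → tofchufiihhuru.
Nasal assimilation: no change.

tofchufiihhuru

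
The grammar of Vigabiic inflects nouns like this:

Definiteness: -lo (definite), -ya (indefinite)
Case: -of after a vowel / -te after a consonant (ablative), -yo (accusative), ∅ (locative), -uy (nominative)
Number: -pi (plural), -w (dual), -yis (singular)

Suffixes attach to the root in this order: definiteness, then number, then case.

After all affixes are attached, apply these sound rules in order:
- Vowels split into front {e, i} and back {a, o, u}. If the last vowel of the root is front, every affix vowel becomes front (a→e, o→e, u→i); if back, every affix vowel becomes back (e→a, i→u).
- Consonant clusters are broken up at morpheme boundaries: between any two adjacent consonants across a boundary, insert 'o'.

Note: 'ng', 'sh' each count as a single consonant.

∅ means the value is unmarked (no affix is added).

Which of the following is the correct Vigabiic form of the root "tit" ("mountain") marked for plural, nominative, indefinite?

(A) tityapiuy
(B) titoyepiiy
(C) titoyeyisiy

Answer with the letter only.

B

Attach definiteness indefinite -ya → titya.
Attach number plural -pi → tityapi.
Attach case nominative -uy → tityapiuy.
Apply vowel harmony: tityapiuy → tityepiiy.
Apply epenthesis: tityepiiy → titoyepiiy.
So the correct form is titoyepiiy, option (B).
(C) titoyeyisiy is wrong: it uses singular instead of plural for number.
(A) tityapiuy is wrong: it fails to apply the sound rule(s).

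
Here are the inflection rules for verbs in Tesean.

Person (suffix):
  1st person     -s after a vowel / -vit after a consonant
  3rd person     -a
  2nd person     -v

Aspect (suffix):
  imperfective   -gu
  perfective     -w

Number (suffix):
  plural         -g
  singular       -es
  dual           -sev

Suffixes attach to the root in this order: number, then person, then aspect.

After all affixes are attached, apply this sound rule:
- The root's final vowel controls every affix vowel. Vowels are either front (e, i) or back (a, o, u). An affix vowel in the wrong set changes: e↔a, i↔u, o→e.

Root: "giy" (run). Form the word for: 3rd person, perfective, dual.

giysevew

Attach number dual -sev → giysev.
Attach person 3rd person -a → giyseva.
Attach aspect perfective -w → giysevaw.
Apply vowel harmony: giysevaw → giysevew.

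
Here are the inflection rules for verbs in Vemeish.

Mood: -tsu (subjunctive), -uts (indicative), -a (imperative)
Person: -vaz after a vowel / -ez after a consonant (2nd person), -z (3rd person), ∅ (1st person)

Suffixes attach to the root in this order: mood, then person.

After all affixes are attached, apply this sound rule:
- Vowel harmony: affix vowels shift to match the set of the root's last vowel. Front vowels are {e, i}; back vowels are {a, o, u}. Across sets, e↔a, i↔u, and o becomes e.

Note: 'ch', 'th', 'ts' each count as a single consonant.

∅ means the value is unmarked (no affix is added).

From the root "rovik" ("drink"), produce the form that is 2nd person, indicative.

Attach mood indicative -uts → rovikuts.
Attach person 2nd person -ez (after consonant 'ts') → rovikutsez.
Apply vowel harmony: rovikutsez → rovikitsez.

rovikitsez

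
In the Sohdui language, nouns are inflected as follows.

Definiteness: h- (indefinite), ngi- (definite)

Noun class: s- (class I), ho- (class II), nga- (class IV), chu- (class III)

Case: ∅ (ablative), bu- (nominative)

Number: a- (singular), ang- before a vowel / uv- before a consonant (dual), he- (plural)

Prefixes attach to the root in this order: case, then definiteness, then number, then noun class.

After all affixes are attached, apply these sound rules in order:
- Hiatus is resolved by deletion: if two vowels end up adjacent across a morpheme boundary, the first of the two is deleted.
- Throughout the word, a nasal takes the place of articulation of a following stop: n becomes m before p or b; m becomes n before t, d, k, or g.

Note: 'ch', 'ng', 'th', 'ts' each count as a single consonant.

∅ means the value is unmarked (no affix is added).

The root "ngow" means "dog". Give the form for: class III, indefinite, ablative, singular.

case = ablative: zero marking, form stays ngow.
Attach definiteness indefinite h- → hngow.
Attach number singular a- → ahngow.
Attach noun class class III chu- → chuahngow.
Apply vowel deletion: chuahngow → chahngow.
Nasal assimilation: no change.

chahngow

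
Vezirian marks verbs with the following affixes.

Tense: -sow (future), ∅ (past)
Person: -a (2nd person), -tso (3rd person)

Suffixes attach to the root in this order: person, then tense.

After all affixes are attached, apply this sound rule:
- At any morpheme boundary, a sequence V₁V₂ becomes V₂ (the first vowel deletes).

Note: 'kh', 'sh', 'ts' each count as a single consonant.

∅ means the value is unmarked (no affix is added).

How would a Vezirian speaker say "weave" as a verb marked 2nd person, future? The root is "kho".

Attach person 2nd person -a → khoa.
Attach tense future -sow → khoasow.
Apply vowel deletion: khoasow → khasow.

khasow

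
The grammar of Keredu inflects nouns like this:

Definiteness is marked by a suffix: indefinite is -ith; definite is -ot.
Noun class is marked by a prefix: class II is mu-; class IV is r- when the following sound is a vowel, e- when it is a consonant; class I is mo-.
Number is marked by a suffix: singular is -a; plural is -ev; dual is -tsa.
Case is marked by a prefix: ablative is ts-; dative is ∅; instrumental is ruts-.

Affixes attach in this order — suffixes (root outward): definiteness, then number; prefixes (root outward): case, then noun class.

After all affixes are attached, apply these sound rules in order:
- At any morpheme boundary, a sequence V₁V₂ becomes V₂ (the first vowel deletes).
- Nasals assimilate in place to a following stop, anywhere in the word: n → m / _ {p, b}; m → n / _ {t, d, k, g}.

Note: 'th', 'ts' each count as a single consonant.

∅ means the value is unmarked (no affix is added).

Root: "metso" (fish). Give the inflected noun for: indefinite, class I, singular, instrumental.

Attach case instrumental ruts- → rutsmetso.
Attach definiteness indefinite -ith → rutsmetsoith.
Attach noun class class I mo- → morutsmetsoith.
Attach number singular -a → morutsmetsoitha.
Apply vowel deletion: morutsmetsoitha → morutsmetsitha.
Nasal assimilation: no change.

morutsmetsitha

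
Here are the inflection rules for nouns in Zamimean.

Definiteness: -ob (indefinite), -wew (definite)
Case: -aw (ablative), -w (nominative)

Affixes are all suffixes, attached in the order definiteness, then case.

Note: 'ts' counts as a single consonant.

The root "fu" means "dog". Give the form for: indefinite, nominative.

fuobw

Attach definiteness indefinite -ob → fuob.
Attach case nominative -w → fuobw.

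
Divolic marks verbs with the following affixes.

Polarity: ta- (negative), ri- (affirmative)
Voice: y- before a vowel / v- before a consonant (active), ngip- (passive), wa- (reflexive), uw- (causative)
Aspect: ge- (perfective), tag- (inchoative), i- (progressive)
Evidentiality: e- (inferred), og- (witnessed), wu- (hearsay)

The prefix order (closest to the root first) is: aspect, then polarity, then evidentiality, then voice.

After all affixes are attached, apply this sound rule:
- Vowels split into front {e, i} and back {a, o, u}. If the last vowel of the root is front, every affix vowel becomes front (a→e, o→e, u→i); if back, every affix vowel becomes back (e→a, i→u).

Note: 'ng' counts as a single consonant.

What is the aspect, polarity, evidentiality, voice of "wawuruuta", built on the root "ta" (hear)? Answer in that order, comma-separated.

progressive, affirmative, hearsay, reflexive

Segment: wa-wu-ri-i-ta.
aspect: i- → progressive.
polarity: ri- → affirmative.
evidentiality: wu- → hearsay.
voice: wa- → reflexive.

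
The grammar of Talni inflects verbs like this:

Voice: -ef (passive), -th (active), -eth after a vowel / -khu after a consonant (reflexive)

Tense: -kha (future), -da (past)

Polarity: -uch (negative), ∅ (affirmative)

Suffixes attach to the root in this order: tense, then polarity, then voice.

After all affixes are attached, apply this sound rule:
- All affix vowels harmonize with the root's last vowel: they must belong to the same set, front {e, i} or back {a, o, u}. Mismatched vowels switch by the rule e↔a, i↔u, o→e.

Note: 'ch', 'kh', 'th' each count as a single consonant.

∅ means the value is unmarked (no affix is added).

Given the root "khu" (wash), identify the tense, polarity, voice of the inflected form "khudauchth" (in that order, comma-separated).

Segment: khu-da-uch-th.
tense: -da → past.
polarity: -uch → negative.
voice: -th → active.

past, negative, active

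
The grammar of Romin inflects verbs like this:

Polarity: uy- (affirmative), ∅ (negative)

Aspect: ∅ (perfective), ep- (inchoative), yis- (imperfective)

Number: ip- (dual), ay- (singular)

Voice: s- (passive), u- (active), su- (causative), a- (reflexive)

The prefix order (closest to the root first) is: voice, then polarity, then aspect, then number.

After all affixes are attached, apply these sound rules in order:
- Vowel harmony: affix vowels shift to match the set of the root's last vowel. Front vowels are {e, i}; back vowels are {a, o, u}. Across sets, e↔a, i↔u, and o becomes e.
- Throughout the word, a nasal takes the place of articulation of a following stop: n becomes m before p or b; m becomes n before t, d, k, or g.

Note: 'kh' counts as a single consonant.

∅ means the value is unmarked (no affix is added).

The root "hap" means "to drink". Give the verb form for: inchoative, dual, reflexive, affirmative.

upapuyahap

Attach voice reflexive a- → ahap.
Attach polarity affirmative uy- → uyahap.
Attach aspect inchoative ep- → epuyahap.
Attach number dual ip- → ipepuyahap.
Apply vowel harmony: ipepuyahap → upapuyahap.
Nasal assimilation: no change.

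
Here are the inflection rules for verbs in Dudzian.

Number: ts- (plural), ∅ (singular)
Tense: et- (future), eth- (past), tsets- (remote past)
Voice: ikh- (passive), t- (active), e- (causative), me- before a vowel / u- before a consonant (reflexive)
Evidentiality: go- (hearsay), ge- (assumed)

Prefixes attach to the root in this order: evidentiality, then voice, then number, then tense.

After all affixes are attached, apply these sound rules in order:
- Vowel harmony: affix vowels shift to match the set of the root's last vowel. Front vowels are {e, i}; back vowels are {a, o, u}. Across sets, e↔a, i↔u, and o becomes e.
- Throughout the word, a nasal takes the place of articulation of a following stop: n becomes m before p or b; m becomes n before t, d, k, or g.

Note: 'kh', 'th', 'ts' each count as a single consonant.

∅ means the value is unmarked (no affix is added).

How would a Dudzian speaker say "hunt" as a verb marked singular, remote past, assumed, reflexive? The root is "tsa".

Attach evidentiality assumed ge- → getsa.
Attach voice reflexive u- (before consonant 'g') → ugetsa.
number = singular: zero marking, form stays ugetsa.
Attach tense remote past tsets- → tsetsugetsa.
Apply vowel harmony: tsetsugetsa → tsatsugatsa.
Nasal assimilation: no change.

tsatsugatsa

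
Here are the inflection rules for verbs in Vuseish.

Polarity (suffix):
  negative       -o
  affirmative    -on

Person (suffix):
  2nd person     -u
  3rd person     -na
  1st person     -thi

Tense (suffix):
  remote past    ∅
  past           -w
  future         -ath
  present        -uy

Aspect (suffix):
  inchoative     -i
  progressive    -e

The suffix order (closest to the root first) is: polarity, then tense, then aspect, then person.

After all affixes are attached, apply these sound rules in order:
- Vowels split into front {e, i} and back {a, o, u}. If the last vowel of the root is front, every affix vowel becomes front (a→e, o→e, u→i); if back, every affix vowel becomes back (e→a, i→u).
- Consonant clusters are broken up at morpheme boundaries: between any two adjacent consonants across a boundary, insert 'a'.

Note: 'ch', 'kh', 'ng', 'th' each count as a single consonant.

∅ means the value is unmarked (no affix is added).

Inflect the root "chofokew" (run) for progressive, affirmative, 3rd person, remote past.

chofokewenene

Attach polarity affirmative -on → chofokewon.
tense = remote past: zero marking, form stays chofokewon.
Attach aspect progressive -e → chofokewone.
Attach person 3rd person -na → chofokewonena.
Apply vowel harmony: chofokewonena → chofokewenene.
Epenthesis: no change.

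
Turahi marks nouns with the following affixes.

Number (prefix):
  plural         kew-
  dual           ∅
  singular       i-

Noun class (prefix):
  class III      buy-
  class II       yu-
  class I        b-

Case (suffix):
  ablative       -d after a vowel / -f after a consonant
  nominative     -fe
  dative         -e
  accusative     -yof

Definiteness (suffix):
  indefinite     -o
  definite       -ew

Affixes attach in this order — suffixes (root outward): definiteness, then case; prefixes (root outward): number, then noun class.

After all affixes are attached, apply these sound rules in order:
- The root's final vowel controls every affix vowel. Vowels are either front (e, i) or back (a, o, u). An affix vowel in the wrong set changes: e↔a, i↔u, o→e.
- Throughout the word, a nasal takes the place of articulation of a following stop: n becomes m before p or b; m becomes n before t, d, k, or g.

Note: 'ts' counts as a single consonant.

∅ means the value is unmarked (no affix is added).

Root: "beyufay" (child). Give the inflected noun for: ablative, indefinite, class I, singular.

Attach definiteness indefinite -o → beyufayo.
Attach number singular i- → ibeyufayo.
Attach noun class class I b- → bibeyufayo.
Attach case ablative -d (after vowel 'o') → bibeyufayod.
Apply vowel harmony: bibeyufayod → bubeyufayod.
Nasal assimilation: no change.

bubeyufayod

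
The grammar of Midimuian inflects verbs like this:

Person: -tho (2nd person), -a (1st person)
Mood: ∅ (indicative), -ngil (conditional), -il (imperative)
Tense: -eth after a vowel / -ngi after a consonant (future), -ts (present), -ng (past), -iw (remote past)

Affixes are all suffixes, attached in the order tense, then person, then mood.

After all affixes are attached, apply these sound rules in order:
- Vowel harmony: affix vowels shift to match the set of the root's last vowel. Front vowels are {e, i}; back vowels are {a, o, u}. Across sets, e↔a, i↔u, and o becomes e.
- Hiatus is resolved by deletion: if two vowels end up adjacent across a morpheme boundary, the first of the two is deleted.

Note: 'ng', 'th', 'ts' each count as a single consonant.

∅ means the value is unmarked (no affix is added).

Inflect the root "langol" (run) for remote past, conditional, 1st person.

langoluwangul

Attach tense remote past -iw → langoliw.
Attach person 1st person -a → langoliwa.
Attach mood conditional -ngil → langoliwangil.
Apply vowel harmony: langoliwangil → langoluwangul.
Vowel deletion: no change.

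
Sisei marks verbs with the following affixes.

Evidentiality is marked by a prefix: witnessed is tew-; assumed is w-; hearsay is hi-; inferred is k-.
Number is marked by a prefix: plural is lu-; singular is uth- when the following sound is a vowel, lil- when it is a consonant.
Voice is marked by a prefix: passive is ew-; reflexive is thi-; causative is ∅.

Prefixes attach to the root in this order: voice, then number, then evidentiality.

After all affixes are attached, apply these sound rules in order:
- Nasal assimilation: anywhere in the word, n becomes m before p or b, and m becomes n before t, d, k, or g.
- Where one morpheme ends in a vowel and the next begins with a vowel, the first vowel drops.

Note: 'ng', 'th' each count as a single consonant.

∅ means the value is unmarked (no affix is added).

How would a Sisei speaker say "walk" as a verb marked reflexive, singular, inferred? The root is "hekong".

klilthihekong

Attach voice reflexive thi- → thihekong.
Attach number singular lil- (before consonant 'th') → lilthihekong.
Attach evidentiality inferred k- → klilthihekong.
Nasal assimilation: no change.
Vowel deletion: no change.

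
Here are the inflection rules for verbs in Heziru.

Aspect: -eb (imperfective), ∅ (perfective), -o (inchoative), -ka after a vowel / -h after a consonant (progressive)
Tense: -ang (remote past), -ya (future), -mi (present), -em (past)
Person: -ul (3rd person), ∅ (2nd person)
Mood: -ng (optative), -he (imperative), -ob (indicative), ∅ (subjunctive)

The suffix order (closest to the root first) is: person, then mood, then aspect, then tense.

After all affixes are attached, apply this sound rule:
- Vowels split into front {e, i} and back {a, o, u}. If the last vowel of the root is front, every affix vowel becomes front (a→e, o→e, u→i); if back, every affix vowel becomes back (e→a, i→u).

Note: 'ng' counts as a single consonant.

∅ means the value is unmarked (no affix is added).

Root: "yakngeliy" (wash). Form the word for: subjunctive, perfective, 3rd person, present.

yakngeliyilmi

Attach person 3rd person -ul → yakngeliyul.
mood = subjunctive: zero marking, form stays yakngeliyul.
aspect = perfective: zero marking, form stays yakngeliyul.
Attach tense present -mi → yakngeliyulmi.
Apply vowel harmony: yakngeliyulmi → yakngeliyilmi.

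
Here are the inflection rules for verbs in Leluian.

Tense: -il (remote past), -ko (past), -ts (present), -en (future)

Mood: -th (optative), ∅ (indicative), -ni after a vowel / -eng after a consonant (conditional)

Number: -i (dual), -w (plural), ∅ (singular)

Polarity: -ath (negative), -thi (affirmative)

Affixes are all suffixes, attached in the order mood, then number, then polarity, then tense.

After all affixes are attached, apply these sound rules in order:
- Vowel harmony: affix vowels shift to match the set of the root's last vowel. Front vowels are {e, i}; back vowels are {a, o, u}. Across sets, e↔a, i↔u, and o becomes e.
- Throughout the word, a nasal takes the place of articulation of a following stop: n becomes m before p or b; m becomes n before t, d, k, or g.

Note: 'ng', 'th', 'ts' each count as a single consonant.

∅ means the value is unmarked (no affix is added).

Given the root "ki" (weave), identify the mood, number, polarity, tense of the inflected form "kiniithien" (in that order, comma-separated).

conditional, dual, affirmative, future

Segment: ki-ni-i-thi-en.
mood: -ni/eng → conditional.
number: -i → dual.
polarity: -thi → affirmative.
tense: -en → future.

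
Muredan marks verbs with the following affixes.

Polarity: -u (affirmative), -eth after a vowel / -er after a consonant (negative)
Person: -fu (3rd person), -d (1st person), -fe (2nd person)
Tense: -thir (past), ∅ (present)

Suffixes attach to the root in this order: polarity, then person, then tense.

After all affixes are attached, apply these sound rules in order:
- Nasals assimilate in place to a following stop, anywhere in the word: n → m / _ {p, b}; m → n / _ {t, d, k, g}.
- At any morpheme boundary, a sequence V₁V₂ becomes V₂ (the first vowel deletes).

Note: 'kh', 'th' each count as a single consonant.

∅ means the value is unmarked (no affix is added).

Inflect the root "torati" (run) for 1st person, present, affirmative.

toratud

Attach polarity affirmative -u → toratiu.
Attach person 1st person -d → toratiud.
tense = present: zero marking, form stays toratiud.
Nasal assimilation: no change.
Apply vowel deletion: toratiud → toratud.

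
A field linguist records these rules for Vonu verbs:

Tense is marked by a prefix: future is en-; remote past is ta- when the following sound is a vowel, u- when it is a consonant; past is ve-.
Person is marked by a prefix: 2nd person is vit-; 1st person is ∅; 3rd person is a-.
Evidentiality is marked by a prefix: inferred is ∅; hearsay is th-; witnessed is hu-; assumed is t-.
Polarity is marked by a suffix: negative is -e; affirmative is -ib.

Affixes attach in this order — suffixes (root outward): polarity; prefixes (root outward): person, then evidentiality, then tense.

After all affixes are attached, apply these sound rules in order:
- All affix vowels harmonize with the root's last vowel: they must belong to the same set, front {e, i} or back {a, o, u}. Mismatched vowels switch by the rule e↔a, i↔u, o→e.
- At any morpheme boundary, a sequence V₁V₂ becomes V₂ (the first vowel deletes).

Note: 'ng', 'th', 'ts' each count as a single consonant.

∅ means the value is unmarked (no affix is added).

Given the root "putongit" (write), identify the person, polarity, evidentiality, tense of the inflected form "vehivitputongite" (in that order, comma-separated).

2nd person, negative, witnessed, past

Segment: ve-hu-vit-putongit-e.
person: vit- → 2nd person.
polarity: -e → negative.
evidentiality: hu- → witnessed.
tense: ve- → past.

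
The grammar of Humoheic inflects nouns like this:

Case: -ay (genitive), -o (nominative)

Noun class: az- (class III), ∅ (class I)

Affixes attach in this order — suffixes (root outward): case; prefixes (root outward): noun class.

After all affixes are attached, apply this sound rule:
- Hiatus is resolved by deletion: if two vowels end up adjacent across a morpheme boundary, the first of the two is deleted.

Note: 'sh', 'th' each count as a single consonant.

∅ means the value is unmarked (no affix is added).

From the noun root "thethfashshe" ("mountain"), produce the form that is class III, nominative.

Attach case nominative -o → thethfashsheo.
Attach noun class class III az- → azthethfashsheo.
Apply vowel deletion: azthethfashsheo → azthethfashsho.

azthethfashsho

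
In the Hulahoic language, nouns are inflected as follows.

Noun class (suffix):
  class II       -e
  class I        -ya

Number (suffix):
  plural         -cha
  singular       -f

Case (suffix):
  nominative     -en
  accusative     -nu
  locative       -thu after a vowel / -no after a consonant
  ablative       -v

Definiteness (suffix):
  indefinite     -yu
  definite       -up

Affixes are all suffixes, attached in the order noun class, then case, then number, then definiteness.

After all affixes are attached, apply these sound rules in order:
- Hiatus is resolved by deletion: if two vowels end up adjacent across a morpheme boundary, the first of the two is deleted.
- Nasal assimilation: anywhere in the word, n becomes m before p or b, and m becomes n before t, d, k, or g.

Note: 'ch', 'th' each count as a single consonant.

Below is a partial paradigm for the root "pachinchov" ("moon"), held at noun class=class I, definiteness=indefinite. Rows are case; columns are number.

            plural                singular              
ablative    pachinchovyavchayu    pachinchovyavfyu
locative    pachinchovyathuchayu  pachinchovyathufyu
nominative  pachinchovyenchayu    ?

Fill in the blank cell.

pachinchovyenfyu

Attach noun class class I -ya → pachinchovya.
Attach case nominative -en → pachinchovyaen.
Attach number singular -f → pachinchovyaenf.
Attach definiteness indefinite -yu → pachinchovyaenfyu.
Apply vowel deletion: pachinchovyaenfyu → pachinchovyenfyu.
Nasal assimilation: no change.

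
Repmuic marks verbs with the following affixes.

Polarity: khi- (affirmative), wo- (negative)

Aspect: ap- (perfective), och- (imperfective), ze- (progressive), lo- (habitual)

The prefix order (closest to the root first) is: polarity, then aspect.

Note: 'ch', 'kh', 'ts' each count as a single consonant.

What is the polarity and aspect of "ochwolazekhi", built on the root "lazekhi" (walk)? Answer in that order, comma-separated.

Segment: och-wo-lazekhi.
polarity: wo- → negative.
aspect: och- → imperfective.

negative, imperfective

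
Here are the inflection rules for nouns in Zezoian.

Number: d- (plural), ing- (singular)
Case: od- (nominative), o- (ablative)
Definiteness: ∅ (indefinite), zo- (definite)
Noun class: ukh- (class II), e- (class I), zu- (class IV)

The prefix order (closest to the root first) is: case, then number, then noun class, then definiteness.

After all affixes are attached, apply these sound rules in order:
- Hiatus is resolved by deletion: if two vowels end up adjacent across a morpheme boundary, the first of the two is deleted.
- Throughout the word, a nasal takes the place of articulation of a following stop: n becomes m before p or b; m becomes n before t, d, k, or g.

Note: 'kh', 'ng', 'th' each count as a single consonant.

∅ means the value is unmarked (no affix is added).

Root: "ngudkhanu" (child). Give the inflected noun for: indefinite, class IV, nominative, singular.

zingodngudkhanu

Attach case nominative od- → odngudkhanu.
Attach number singular ing- → ingodngudkhanu.
Attach noun class class IV zu- → zuingodngudkhanu.
definiteness = indefinite: zero marking, form stays zuingodngudkhanu.
Apply vowel deletion: zuingodngudkhanu → zingodngudkhanu.
Nasal assimilation: no change.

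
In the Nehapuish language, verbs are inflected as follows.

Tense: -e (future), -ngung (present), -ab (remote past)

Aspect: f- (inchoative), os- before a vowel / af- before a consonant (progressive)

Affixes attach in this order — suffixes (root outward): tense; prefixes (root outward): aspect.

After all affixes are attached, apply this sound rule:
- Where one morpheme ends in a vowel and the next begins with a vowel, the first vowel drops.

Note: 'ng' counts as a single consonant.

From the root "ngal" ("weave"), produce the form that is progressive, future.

afngale

Attach aspect progressive af- (before consonant 'ng') → afngal.
Attach tense future -e → afngale.
Vowel deletion: no change.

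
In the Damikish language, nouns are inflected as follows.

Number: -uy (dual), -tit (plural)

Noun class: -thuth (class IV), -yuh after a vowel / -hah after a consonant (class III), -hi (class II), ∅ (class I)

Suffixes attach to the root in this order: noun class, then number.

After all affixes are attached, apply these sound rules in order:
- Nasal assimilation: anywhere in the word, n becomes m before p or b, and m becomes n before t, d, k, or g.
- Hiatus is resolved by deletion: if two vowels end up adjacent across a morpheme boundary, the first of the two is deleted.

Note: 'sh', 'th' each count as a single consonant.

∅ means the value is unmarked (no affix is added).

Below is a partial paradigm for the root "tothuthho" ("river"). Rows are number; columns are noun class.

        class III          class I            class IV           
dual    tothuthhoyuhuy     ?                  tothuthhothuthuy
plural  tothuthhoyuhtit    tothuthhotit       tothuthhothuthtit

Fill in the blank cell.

noun class = class I: zero marking, form stays tothuthho.
Attach number dual -uy → tothuthhouy.
Nasal assimilation: no change.
Apply vowel deletion: tothuthhouy → tothuthhuy.

tothuthhuy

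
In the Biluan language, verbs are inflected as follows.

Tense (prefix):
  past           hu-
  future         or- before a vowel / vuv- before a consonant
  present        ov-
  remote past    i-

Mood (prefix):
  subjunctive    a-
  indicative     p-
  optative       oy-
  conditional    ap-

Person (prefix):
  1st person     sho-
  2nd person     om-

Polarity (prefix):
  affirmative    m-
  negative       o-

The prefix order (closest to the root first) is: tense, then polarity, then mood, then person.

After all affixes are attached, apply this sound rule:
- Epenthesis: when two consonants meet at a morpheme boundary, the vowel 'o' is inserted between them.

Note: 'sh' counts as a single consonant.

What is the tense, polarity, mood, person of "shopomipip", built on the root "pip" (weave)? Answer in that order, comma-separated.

remote past, affirmative, indicative, 1st person

Segment: sho-p-m-i-pip.
tense: i- → remote past.
polarity: m- → affirmative.
mood: p- → indicative.
person: sho- → 1st person.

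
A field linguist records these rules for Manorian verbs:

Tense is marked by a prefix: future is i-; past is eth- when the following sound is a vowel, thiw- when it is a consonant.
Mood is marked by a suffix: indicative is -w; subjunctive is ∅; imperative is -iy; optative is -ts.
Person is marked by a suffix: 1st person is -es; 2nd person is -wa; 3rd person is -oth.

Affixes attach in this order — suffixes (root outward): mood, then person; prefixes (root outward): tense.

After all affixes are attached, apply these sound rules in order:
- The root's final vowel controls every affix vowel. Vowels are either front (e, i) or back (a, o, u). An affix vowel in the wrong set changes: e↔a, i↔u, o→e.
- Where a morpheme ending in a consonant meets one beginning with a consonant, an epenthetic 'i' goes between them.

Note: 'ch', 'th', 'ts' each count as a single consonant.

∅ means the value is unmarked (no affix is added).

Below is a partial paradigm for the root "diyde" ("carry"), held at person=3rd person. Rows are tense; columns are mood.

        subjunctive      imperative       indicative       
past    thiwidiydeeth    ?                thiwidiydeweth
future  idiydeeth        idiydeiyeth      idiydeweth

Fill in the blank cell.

thiwidiydeiyeth

Attach mood imperative -iy → diydeiy.
Attach person 3rd person -oth → diydeiyoth.
Attach tense past thiw- (before consonant 'd') → thiwdiydeiyoth.
Apply vowel harmony: thiwdiydeiyoth → thiwdiydeiyeth.
Apply epenthesis: thiwdiydeiyeth → thiwidiydeiyeth.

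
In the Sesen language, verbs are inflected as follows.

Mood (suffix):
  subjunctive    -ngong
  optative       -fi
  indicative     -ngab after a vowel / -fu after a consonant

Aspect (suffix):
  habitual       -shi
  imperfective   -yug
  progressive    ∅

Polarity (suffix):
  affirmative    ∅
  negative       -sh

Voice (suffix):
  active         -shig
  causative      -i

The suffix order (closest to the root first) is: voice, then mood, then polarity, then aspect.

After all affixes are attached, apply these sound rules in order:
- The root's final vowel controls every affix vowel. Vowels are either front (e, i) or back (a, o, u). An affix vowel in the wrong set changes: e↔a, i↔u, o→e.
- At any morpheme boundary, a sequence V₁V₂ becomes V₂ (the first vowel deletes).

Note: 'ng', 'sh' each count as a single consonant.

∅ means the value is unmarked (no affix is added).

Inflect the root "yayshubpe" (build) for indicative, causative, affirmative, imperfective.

yayshubpingebyig

Attach voice causative -i → yayshubpei.
Attach mood indicative -ngab (after vowel 'i') → yayshubpeingab.
polarity = affirmative: zero marking, form stays yayshubpeingab.
Attach aspect imperfective -yug → yayshubpeingabyug.
Apply vowel harmony: yayshubpeingabyug → yayshubpeingebyig.
Apply vowel deletion: yayshubpeingebyig → yayshubpingebyig.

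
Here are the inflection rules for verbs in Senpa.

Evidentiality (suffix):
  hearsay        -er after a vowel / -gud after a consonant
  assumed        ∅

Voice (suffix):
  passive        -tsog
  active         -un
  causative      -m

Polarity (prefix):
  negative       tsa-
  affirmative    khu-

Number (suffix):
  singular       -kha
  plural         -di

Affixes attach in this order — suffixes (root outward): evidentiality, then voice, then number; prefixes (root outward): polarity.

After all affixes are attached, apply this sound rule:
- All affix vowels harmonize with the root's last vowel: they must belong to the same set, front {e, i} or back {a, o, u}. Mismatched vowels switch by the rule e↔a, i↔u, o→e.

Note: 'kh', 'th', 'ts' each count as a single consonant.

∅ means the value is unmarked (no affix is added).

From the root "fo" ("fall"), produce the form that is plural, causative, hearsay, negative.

Attach evidentiality hearsay -er (after vowel 'o') → foer.
Attach voice causative -m → foerm.
Attach number plural -di → foermdi.
Attach polarity negative tsa- → tsafoermdi.
Apply vowel harmony: tsafoermdi → tsafoarmdu.

tsafoarmdu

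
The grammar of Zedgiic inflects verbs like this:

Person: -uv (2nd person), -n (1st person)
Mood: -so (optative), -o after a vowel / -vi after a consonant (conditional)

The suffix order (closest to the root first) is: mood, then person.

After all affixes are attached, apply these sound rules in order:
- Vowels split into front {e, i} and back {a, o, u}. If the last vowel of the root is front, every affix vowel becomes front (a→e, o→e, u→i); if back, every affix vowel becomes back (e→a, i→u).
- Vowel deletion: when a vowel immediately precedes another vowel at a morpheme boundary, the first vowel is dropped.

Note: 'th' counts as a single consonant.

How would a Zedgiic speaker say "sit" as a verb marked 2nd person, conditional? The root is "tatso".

tatsuv

Attach mood conditional -o (after vowel 'o') → tatsoo.
Attach person 2nd person -uv → tatsoouv.
Vowel harmony: no change.
Apply vowel deletion: tatsoouv → tatsuv.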